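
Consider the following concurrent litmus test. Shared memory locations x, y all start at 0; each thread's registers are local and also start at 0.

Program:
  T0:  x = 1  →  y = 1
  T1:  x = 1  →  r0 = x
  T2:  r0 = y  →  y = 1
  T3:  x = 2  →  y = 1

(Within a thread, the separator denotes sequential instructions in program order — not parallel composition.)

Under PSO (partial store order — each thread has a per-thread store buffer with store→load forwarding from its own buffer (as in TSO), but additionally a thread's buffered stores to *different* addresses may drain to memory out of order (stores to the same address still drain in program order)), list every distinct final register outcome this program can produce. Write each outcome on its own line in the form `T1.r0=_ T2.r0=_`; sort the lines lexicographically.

T1.r0=1 T2.r0=0
T1.r0=1 T2.r0=1
T1.r0=2 T2.r0=0
T1.r0=2 T2.r0=1

outcome vector order: (T1.r0,T2.r0)
|PSO outcomes| = 4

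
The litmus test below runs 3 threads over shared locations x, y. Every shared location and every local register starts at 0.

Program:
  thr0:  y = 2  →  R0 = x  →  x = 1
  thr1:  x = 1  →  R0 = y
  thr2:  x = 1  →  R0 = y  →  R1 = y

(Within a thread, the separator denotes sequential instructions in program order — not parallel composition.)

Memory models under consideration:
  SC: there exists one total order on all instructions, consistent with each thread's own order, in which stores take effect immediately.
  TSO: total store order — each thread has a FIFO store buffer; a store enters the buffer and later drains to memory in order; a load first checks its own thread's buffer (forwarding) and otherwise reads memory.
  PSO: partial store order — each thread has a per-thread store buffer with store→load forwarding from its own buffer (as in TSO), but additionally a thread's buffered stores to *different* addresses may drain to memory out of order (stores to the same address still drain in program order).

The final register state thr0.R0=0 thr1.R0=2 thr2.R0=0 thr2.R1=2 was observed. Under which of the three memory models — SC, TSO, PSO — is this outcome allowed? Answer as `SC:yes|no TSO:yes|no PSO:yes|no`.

SC:no TSO:yes PSO:yes

outcome vector order: (thr0.R0,thr1.R0,thr2.R0,thr2.R1)
SC: 7 outcomes — {<0 2 2 2>, <1 0 0 0>, <1 0 0 2>, <1 0 2 2>, <1 2 0 0>, <1 2 0 2>, <1 2 2 2>}
TSO: 12 outcomes — {<0 0 0 0>, <0 0 0 2>, <0 0 2 2>, <0 2 0 0>, <0 2 0 2>, <0 2 2 2>, <1 0 0 0>, <1 0 0 2>, <1 0 2 2>, <1 2 0 0>, <1 2 0 2>, <1 2 2 2>}
PSO: 12 outcomes — {<0 0 0 0>, <0 0 0 2>, <0 0 2 2>, <0 2 0 0>, <0 2 0 2>, <0 2 2 2>, <1 0 0 0>, <1 0 0 2>, <1 0 2 2>, <1 2 0 0>, <1 2 0 2>, <1 2 2 2>}
target <0 2 0 2> ∈ {TSO,PSO}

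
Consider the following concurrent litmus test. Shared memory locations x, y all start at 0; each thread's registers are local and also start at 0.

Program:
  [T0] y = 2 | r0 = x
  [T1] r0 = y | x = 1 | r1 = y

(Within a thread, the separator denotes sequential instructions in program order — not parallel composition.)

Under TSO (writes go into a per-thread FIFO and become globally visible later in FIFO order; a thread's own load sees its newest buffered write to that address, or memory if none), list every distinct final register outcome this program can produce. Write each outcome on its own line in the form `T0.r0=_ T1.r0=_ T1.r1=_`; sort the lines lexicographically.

outcome vector order: (T0.r0,T1.r0,T1.r1)
|TSO outcomes| = 6

T0.r0=0 T1.r0=0 T1.r1=0
T0.r0=0 T1.r0=0 T1.r1=2
T0.r0=0 T1.r0=2 T1.r1=2
T0.r0=1 T1.r0=0 T1.r1=0
T0.r0=1 T1.r0=0 T1.r1=2
T0.r0=1 T1.r0=2 T1.r1=2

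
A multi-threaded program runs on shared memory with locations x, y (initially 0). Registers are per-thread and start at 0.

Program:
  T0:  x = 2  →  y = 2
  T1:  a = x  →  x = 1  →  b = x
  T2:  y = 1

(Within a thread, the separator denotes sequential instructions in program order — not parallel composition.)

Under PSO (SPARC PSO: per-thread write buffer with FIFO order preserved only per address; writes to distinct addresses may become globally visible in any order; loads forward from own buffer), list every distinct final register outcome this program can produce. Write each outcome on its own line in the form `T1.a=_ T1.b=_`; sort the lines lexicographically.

T1.a=0 T1.b=1
T1.a=0 T1.b=2
T1.a=2 T1.b=1

outcome vector order: (T1.a,T1.b)
|PSO outcomes| = 3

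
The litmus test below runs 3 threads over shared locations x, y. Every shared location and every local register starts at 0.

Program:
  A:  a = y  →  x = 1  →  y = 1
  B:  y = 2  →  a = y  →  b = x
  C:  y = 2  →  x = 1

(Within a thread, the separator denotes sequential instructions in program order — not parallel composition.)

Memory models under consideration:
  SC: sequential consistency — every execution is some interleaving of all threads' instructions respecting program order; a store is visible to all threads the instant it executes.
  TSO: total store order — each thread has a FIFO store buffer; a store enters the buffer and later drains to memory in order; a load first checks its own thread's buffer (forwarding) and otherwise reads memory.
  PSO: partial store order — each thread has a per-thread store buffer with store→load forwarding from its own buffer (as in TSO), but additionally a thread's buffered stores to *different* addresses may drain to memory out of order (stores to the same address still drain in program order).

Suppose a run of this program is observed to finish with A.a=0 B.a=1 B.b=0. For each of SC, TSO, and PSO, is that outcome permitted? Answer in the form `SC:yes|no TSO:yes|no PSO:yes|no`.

outcome vector order: (A.a,B.a,B.b)
SC: 6 outcomes — {<0 1 1>, <0 2 0>, <0 2 1>, <2 1 1>, <2 2 0>, <2 2 1>}
TSO: 6 outcomes — {<0 1 1>, <0 2 0>, <0 2 1>, <2 1 1>, <2 2 0>, <2 2 1>}
PSO: 8 outcomes — {<0 1 0>, <0 1 1>, <0 2 0>, <0 2 1>, <2 1 0>, <2 1 1>, <2 2 0>, <2 2 1>}
target <0 1 0> ∈ {PSO}

SC:no TSO:no PSO:yes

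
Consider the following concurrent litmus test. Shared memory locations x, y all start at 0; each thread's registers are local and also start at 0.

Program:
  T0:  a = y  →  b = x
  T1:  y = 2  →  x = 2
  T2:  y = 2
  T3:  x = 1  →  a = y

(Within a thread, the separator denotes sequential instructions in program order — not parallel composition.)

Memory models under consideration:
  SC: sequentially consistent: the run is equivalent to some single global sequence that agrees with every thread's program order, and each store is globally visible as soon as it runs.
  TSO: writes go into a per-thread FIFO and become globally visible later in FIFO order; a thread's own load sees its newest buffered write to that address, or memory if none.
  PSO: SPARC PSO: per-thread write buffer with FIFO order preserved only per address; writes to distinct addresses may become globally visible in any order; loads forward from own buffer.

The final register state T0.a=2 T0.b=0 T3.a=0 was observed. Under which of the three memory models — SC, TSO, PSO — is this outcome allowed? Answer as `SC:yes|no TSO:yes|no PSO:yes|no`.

SC:no TSO:yes PSO:yes

outcome vector order: (T0.a,T0.b,T3.a)
SC: 11 outcomes — {<0 0 0>; <0 0 2>; <0 1 0>; <0 1 2>; <0 2 0>; <0 2 2>; <2 0 2>; <2 1 0>; <2 1 2>; <2 2 0>; <2 2 2>}
TSO: 12 outcomes — {<0 0 0>; <0 0 2>; <0 1 0>; <0 1 2>; <0 2 0>; <0 2 2>; <2 0 0>; <2 0 2>; <2 1 0>; <2 1 2>; <2 2 0>; <2 2 2>}
PSO: 12 outcomes — {<0 0 0>; <0 0 2>; <0 1 0>; <0 1 2>; <0 2 0>; <0 2 2>; <2 0 0>; <2 0 2>; <2 1 0>; <2 1 2>; <2 2 0>; <2 2 2>}
target <2 0 0> ∈ {TSO,PSO}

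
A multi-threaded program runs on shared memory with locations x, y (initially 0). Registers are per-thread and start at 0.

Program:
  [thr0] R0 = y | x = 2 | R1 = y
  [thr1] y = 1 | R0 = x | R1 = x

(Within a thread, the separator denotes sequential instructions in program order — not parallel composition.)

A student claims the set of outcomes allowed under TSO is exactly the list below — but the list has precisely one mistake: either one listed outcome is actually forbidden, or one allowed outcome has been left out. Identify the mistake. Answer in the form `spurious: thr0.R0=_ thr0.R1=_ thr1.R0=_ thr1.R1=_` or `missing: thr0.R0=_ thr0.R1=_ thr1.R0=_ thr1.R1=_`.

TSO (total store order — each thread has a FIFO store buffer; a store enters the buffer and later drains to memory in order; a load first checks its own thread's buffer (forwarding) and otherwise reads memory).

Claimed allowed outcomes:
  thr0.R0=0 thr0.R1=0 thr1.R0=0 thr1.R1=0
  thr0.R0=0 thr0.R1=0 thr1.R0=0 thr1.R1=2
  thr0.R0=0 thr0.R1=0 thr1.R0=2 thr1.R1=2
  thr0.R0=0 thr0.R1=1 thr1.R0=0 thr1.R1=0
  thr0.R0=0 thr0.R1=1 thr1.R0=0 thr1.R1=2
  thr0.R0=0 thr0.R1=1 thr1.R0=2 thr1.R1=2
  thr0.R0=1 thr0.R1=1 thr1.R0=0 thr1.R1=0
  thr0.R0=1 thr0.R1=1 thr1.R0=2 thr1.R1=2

missing: thr0.R0=1 thr0.R1=1 thr1.R0=0 thr1.R1=2

outcome vector order: (thr0.R0,thr0.R1,thr1.R0,thr1.R1)
TSO: 9 outcomes — {<0 0 0 0>; <0 0 0 2>; <0 0 2 2>; <0 1 0 0>; <0 1 0 2>; <0 1 2 2>; <1 1 0 0>; <1 1 0 2>; <1 1 2 2>}
TSO∖claimed = {<1 1 0 2>}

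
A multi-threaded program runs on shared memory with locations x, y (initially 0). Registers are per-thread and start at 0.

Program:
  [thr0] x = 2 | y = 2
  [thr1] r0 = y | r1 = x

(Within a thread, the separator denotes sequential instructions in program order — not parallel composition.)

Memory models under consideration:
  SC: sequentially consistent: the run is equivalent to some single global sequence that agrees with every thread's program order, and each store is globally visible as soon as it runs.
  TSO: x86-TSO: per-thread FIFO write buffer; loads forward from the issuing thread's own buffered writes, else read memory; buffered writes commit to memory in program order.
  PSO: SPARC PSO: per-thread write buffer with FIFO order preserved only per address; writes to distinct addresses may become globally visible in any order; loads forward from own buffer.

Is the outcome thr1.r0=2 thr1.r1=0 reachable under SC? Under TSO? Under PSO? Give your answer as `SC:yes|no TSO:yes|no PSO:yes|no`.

SC:no TSO:no PSO:yes

outcome vector order: (thr1.r0,thr1.r1)
[SC] allowed = {00; 02; 22}
[TSO] allowed = {00; 02; 22}
[PSO] allowed = {00; 02; 20; 22}
target 20 ∈ {PSO}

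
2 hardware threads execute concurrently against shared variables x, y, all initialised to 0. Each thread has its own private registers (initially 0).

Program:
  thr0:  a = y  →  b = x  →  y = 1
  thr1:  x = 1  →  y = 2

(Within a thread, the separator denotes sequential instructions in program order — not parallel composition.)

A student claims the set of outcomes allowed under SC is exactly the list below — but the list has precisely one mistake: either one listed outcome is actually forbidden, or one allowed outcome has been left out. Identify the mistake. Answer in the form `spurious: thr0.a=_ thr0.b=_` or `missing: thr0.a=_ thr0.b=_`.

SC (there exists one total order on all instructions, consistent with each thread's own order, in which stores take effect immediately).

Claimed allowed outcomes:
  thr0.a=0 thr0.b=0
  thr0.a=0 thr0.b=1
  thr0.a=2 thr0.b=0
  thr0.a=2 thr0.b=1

outcome vector order: (thr0.a,thr0.b)
under SC → (0,0); (0,1); (2,1)
claimed∖SC = {(2,0)}

spurious: thr0.a=2 thr0.b=0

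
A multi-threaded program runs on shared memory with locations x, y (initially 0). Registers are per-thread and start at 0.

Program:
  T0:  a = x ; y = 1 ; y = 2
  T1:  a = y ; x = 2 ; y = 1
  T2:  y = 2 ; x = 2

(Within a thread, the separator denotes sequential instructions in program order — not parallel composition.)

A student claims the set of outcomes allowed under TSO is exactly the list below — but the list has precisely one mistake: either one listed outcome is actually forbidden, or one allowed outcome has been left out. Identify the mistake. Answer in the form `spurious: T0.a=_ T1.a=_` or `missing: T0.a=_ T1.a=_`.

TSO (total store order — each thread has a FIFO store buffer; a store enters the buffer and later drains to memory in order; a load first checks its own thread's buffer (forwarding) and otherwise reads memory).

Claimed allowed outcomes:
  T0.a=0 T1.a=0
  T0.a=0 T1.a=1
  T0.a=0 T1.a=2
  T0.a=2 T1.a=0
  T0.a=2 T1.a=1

missing: T0.a=2 T1.a=2

outcome vector order: (T0.a,T1.a)
under TSO → (0,0); (0,1); (0,2); (2,0); (2,1); (2,2)
TSO∖claimed = {(2,2)}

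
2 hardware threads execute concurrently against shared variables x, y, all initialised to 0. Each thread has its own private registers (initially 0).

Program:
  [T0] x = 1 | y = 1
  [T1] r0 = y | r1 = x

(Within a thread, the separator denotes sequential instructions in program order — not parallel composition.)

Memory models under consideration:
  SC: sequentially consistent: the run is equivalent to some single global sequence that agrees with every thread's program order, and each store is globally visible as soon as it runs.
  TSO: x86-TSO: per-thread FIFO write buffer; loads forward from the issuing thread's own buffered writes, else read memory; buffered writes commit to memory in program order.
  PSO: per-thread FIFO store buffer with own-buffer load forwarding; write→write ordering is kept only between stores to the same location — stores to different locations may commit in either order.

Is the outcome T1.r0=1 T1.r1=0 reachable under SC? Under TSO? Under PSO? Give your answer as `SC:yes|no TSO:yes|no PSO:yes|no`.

SC:no TSO:no PSO:yes

outcome vector order: (T1.r0,T1.r1)
SC: 3 outcomes — {(0,0), (0,1), (1,1)}
TSO: 3 outcomes — {(0,0), (0,1), (1,1)}
PSO: 4 outcomes — {(0,0), (0,1), (1,0), (1,1)}
target (1,0) ∈ {PSO}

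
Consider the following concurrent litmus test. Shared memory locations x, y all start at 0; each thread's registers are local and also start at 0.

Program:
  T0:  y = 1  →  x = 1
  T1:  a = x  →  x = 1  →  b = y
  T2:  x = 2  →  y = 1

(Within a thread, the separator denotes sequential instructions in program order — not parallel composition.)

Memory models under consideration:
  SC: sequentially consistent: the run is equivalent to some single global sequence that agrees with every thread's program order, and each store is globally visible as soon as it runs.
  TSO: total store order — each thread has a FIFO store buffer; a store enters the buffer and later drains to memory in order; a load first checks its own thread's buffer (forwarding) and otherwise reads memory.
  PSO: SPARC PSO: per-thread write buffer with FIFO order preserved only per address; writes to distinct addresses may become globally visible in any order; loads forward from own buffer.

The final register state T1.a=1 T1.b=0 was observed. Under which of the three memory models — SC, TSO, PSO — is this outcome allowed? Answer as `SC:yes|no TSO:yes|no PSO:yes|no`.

outcome vector order: (T1.a,T1.b)
SC: 5 outcomes — {(0,0), (0,1), (1,1), (2,0), (2,1)}
TSO: 5 outcomes — {(0,0), (0,1), (1,1), (2,0), (2,1)}
PSO: 6 outcomes — {(0,0), (0,1), (1,0), (1,1), (2,0), (2,1)}
target (1,0) ∈ {PSO}

SC:no TSO:no PSO:yes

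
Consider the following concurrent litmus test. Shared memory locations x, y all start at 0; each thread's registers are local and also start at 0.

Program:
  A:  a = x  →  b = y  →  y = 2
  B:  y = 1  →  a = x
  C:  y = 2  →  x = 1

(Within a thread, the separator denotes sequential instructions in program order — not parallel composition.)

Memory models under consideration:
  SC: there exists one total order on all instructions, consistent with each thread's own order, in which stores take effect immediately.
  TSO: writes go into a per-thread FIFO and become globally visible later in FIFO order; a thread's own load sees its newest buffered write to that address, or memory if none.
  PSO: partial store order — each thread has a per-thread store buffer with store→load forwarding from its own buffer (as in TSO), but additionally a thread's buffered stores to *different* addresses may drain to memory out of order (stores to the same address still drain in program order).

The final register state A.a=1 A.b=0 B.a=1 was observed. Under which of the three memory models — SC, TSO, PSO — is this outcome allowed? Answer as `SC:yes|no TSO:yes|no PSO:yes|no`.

outcome vector order: (A.a,A.b,B.a)
[SC] allowed = {<0 0 0> <0 0 1> <0 1 0> <0 1 1> <0 2 0> <0 2 1> <1 1 0> <1 1 1> <1 2 0> <1 2 1>}
[TSO] allowed = {<0 0 0> <0 0 1> <0 1 0> <0 1 1> <0 2 0> <0 2 1> <1 1 0> <1 1 1> <1 2 0> <1 2 1>}
[PSO] allowed = {<0 0 0> <0 0 1> <0 1 0> <0 1 1> <0 2 0> <0 2 1> <1 0 0> <1 0 1> <1 1 0> <1 1 1> <1 2 0> <1 2 1>}
target <1 0 1> ∈ {PSO}

SC:no TSO:no PSO:yes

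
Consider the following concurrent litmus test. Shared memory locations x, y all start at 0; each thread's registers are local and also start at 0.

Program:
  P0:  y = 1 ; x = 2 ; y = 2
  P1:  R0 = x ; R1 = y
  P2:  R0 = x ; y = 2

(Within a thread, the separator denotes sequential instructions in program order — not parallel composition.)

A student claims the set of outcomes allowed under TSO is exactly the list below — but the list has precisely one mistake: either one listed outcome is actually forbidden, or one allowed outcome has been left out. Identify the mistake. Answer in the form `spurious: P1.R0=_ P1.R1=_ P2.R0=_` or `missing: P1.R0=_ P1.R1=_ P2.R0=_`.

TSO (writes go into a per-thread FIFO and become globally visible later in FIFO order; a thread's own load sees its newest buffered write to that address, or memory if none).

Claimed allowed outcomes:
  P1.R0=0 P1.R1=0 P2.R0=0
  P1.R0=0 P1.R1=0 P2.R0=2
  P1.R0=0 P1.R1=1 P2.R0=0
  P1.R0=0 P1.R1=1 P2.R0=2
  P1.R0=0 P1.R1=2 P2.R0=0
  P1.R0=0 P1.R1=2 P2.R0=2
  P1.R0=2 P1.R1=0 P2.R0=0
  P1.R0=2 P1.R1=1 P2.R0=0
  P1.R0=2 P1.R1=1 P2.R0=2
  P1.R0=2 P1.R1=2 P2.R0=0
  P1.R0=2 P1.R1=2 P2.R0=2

spurious: P1.R0=2 P1.R1=0 P2.R0=0

outcome vector order: (P1.R0,P1.R1,P2.R0)
[TSO] allowed = {(0,0,0), (0,0,2), (0,1,0), (0,1,2), (0,2,0), (0,2,2), (2,1,0), (2,1,2), (2,2,0), (2,2,2)}
claimed∖TSO = {(2,0,0)}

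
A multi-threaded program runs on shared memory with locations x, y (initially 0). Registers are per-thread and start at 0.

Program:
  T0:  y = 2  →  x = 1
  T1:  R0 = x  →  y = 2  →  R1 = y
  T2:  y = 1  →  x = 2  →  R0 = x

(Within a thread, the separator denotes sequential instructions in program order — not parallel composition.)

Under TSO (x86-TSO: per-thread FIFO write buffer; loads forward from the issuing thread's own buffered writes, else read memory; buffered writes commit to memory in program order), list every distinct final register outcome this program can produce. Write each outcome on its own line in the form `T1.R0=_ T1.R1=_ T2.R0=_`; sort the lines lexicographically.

T1.R0=0 T1.R1=1 T2.R0=1
T1.R0=0 T1.R1=1 T2.R0=2
T1.R0=0 T1.R1=2 T2.R0=1
T1.R0=0 T1.R1=2 T2.R0=2
T1.R0=1 T1.R1=1 T2.R0=2
T1.R0=1 T1.R1=2 T2.R0=1
T1.R0=1 T1.R1=2 T2.R0=2
T1.R0=2 T1.R1=2 T2.R0=1
T1.R0=2 T1.R1=2 T2.R0=2

outcome vector order: (T1.R0,T1.R1,T2.R0)
|TSO outcomes| = 9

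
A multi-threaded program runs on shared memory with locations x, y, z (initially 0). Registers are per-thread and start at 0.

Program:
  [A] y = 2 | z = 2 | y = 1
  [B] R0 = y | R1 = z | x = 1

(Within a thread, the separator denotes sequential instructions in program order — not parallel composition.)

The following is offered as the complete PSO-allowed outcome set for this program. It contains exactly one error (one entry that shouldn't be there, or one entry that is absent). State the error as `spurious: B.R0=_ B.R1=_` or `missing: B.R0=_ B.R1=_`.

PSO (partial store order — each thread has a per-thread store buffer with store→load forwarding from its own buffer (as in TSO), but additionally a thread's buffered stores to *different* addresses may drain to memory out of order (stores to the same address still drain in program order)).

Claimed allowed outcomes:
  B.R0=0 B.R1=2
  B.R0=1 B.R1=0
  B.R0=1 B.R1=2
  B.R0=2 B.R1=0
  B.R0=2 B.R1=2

missing: B.R0=0 B.R1=0

outcome vector order: (B.R0,B.R1)
under PSO → 00, 02, 10, 12, 20, 22
PSO∖claimed = {00}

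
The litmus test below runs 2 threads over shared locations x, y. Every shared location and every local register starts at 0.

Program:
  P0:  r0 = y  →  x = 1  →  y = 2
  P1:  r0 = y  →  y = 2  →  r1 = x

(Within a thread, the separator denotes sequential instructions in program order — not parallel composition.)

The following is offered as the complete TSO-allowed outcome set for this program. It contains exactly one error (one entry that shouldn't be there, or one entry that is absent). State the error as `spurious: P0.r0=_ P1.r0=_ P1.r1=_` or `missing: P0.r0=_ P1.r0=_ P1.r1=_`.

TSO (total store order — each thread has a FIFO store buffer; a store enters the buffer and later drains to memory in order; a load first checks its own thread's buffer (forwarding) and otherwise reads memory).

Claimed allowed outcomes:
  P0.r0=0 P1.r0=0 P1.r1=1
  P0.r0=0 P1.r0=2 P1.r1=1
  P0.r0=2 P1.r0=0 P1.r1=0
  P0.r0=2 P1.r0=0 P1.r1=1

outcome vector order: (P0.r0,P1.r0,P1.r1)
TSO: 5 outcomes — {0/0/0 0/0/1 0/2/1 2/0/0 2/0/1}
TSO∖claimed = {0/0/0}

missing: P0.r0=0 P1.r0=0 P1.r1=0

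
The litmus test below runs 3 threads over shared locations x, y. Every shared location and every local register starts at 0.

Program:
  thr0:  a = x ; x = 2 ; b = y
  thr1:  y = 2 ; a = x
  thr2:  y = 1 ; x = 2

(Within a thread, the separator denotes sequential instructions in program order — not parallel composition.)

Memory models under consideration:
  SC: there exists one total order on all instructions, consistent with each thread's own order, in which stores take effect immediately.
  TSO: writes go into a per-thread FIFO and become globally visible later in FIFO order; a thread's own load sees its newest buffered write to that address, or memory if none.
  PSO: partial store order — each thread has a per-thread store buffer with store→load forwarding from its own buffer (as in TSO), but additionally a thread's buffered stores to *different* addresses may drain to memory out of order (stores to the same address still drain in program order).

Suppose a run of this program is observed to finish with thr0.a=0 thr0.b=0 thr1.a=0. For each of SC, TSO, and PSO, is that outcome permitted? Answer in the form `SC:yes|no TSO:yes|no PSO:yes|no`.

outcome vector order: (thr0.a,thr0.b,thr1.a)
under SC → (0,0,2); (0,1,0); (0,1,2); (0,2,0); (0,2,2); (2,1,0); (2,1,2); (2,2,0); (2,2,2)
under TSO → (0,0,0); (0,0,2); (0,1,0); (0,1,2); (0,2,0); (0,2,2); (2,1,0); (2,1,2); (2,2,0); (2,2,2)
under PSO → (0,0,0); (0,0,2); (0,1,0); (0,1,2); (0,2,0); (0,2,2); (2,0,0); (2,0,2); (2,1,0); (2,1,2); (2,2,0); (2,2,2)
target (0,0,0) ∈ {TSO,PSO}

SC:no TSO:yes PSO:yes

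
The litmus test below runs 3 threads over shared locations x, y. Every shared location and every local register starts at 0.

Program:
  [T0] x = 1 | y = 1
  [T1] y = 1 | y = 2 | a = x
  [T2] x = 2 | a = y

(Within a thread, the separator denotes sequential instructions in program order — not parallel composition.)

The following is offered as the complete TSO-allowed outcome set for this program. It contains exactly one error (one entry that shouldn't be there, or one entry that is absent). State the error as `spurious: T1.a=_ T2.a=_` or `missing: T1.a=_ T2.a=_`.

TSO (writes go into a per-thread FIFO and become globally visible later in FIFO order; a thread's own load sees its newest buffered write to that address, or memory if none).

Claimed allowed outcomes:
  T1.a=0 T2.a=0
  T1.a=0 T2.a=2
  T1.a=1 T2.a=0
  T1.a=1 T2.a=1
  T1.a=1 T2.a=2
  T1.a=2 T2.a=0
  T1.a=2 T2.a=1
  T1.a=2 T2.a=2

outcome vector order: (T1.a,T2.a)
TSO (9): 0/0 0/1 0/2 1/0 1/1 1/2 2/0 2/1 2/2
TSO∖claimed = {0/1}

missing: T1.a=0 T2.a=1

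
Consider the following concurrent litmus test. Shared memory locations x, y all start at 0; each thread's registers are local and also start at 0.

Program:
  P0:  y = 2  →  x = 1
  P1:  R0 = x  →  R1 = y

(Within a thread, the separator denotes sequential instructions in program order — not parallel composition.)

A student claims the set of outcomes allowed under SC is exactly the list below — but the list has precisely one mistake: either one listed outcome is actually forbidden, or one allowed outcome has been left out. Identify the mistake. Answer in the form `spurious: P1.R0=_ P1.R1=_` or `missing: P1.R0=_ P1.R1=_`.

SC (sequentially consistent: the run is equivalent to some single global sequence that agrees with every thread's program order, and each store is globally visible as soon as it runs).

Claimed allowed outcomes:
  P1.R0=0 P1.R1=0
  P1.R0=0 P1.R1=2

outcome vector order: (P1.R0,P1.R1)
[SC] allowed = {0/0, 0/2, 1/2}
SC∖claimed = {1/2}

missing: P1.R0=1 P1.R1=2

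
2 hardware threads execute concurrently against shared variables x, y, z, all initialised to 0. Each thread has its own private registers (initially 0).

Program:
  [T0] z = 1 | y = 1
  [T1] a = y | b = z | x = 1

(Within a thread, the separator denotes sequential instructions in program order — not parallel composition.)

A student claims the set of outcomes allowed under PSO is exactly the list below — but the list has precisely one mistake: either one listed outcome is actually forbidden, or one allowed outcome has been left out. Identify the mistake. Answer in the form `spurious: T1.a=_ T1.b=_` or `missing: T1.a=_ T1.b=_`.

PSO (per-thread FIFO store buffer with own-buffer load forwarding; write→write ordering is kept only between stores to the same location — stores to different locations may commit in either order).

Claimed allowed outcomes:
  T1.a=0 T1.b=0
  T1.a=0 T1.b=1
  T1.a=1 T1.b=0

outcome vector order: (T1.a,T1.b)
[PSO] allowed = {0/0, 0/1, 1/0, 1/1}
PSO∖claimed = {1/1}

missing: T1.a=1 T1.b=1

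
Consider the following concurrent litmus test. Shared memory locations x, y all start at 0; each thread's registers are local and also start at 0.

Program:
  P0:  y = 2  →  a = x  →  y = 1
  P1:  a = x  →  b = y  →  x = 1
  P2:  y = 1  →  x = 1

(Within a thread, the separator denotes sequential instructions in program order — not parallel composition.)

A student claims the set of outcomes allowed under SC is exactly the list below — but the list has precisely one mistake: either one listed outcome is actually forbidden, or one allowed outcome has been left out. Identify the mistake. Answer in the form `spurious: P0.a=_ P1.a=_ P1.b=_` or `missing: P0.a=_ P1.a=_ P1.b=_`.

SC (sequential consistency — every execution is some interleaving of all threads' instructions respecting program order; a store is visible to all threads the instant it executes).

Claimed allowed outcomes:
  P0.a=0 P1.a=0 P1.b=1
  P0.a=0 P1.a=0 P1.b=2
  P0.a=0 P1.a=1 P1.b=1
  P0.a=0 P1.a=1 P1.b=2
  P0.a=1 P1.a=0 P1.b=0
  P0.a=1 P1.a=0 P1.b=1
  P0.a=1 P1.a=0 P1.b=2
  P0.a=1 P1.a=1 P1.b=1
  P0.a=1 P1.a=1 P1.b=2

outcome vector order: (P0.a,P1.a,P1.b)
SC (10): (0,0,0); (0,0,1); (0,0,2); (0,1,1); (0,1,2); (1,0,0); (1,0,1); (1,0,2); (1,1,1); (1,1,2)
SC∖claimed = {(0,0,0)}

missing: P0.a=0 P1.a=0 P1.b=0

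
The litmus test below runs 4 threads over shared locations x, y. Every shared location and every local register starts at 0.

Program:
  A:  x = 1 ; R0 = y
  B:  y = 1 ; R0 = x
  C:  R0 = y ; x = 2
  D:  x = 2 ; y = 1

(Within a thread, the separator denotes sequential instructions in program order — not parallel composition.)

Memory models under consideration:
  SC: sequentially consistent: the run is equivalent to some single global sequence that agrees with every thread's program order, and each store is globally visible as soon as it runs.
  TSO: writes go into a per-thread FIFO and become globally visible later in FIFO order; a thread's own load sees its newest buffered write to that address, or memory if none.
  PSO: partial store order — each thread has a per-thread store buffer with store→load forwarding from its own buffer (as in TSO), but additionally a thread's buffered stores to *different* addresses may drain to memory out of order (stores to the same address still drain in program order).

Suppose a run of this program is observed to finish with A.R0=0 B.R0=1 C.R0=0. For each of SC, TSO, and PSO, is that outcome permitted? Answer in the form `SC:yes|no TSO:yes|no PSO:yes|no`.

outcome vector order: (A.R0,B.R0,C.R0)
SC (10): (0,1,0); (0,1,1); (0,2,0); (0,2,1); (1,0,0); (1,0,1); (1,1,0); (1,1,1); (1,2,0); (1,2,1)
TSO (12): (0,0,0); (0,0,1); (0,1,0); (0,1,1); (0,2,0); (0,2,1); (1,0,0); (1,0,1); (1,1,0); (1,1,1); (1,2,0); (1,2,1)
PSO (12): (0,0,0); (0,0,1); (0,1,0); (0,1,1); (0,2,0); (0,2,1); (1,0,0); (1,0,1); (1,1,0); (1,1,1); (1,2,0); (1,2,1)
target (0,1,0) ∈ {SC,TSO,PSO}

SC:yes TSO:yes PSO:yes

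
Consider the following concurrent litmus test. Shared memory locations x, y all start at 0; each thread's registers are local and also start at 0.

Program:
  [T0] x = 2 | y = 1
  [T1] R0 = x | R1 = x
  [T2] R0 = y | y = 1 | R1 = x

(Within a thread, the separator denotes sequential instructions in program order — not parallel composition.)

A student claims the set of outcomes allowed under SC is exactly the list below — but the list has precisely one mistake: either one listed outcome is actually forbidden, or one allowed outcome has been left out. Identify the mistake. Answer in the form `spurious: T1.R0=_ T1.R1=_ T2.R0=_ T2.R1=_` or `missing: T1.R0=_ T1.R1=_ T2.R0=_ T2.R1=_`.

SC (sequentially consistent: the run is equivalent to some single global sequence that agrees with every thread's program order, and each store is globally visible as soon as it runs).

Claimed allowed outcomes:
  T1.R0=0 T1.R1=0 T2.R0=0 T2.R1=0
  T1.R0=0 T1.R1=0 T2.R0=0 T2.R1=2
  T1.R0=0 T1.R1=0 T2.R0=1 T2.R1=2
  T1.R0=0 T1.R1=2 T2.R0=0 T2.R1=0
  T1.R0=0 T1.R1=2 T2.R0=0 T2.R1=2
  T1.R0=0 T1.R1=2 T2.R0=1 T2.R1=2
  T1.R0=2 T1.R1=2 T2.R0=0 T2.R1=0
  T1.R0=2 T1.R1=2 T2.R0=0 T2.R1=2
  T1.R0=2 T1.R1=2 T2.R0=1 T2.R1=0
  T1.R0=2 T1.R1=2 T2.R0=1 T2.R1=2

outcome vector order: (T1.R0,T1.R1,T2.R0,T2.R1)
[SC] allowed = {(0,0,0,0); (0,0,0,2); (0,0,1,2); (0,2,0,0); (0,2,0,2); (0,2,1,2); (2,2,0,0); (2,2,0,2); (2,2,1,2)}
claimed∖SC = {(2,2,1,0)}

spurious: T1.R0=2 T1.R1=2 T2.R0=1 T2.R1=0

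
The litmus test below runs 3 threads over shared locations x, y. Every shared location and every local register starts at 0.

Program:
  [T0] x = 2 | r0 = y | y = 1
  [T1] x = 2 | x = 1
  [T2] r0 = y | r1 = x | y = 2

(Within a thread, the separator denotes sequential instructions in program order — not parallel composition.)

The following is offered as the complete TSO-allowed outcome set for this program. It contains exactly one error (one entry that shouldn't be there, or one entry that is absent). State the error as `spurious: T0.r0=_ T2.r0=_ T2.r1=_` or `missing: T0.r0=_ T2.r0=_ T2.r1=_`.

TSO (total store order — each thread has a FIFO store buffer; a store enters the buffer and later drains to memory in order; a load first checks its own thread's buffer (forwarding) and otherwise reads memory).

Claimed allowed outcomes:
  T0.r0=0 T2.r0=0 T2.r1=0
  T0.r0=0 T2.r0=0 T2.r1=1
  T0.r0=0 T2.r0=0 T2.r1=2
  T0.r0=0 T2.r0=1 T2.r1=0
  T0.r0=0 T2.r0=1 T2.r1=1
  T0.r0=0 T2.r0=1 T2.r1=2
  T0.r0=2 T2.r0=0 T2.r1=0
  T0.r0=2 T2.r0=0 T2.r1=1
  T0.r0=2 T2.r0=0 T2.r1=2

outcome vector order: (T0.r0,T2.r0,T2.r1)
TSO: 8 outcomes — {0/0/0 0/0/1 0/0/2 0/1/1 0/1/2 2/0/0 2/0/1 2/0/2}
claimed∖TSO = {0/1/0}

spurious: T0.r0=0 T2.r0=1 T2.r1=0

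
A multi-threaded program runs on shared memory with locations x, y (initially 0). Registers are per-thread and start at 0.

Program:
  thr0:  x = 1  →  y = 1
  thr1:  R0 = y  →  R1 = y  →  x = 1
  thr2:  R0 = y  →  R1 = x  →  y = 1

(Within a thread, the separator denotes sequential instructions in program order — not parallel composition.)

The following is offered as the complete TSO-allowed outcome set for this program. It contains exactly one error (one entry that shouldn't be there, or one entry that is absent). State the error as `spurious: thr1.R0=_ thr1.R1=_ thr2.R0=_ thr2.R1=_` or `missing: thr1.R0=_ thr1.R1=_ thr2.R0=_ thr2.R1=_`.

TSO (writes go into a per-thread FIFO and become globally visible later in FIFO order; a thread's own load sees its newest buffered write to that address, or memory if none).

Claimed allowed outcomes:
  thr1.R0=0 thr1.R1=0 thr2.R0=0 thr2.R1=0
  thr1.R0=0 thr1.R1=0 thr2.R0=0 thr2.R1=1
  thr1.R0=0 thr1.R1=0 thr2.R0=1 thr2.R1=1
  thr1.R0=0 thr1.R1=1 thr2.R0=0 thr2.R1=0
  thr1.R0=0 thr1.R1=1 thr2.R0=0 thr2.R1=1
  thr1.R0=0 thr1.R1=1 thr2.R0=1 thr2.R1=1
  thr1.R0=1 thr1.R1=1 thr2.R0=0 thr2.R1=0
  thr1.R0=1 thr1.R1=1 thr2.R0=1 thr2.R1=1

outcome vector order: (thr1.R0,thr1.R1,thr2.R0,thr2.R1)
under TSO → 0/0/0/0; 0/0/0/1; 0/0/1/1; 0/1/0/0; 0/1/0/1; 0/1/1/1; 1/1/0/0; 1/1/0/1; 1/1/1/1
TSO∖claimed = {1/1/0/1}

missing: thr1.R0=1 thr1.R1=1 thr2.R0=0 thr2.R1=1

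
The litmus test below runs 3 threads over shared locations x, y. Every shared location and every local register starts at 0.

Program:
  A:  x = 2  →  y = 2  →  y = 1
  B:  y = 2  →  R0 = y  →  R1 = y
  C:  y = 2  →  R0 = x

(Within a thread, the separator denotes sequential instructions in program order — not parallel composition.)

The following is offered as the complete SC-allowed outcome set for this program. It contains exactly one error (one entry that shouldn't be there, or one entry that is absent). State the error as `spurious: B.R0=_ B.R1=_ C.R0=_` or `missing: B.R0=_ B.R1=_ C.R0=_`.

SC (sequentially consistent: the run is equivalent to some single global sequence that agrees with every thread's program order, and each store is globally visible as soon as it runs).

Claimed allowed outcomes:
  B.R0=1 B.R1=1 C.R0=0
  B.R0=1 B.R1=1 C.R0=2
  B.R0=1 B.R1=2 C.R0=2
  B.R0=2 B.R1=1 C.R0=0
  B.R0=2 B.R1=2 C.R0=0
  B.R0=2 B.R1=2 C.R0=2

outcome vector order: (B.R0,B.R1,C.R0)
SC (7): <1 1 0>, <1 1 2>, <1 2 2>, <2 1 0>, <2 1 2>, <2 2 0>, <2 2 2>
SC∖claimed = {<2 1 2>}

missing: B.R0=2 B.R1=1 C.R0=2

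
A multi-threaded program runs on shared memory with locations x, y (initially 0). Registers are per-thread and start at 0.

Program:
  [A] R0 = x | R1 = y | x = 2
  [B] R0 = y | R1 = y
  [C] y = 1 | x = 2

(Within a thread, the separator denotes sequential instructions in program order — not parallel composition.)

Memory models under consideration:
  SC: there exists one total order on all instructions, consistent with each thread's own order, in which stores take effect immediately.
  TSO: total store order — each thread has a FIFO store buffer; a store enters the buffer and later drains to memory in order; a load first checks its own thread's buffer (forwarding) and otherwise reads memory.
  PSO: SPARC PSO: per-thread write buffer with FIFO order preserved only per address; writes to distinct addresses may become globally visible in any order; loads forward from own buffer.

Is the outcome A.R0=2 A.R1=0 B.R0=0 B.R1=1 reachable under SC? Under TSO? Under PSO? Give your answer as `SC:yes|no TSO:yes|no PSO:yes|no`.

outcome vector order: (A.R0,A.R1,B.R0,B.R1)
[SC] allowed = {(0,0,0,0) (0,0,0,1) (0,0,1,1) (0,1,0,0) (0,1,0,1) (0,1,1,1) (2,1,0,0) (2,1,0,1) (2,1,1,1)}
[TSO] allowed = {(0,0,0,0) (0,0,0,1) (0,0,1,1) (0,1,0,0) (0,1,0,1) (0,1,1,1) (2,1,0,0) (2,1,0,1) (2,1,1,1)}
[PSO] allowed = {(0,0,0,0) (0,0,0,1) (0,0,1,1) (0,1,0,0) (0,1,0,1) (0,1,1,1) (2,0,0,0) (2,0,0,1) (2,0,1,1) (2,1,0,0) (2,1,0,1) (2,1,1,1)}
target (2,0,0,1) ∈ {PSO}

SC:no TSO:no PSO:yes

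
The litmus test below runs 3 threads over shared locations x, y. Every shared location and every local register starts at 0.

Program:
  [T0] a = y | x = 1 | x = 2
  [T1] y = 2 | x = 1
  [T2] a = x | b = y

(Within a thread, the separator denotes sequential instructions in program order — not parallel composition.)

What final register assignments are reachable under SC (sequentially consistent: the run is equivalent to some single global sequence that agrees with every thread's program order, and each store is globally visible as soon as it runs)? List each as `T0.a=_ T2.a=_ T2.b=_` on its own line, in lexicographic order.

T0.a=0 T2.a=0 T2.b=0
T0.a=0 T2.a=0 T2.b=2
T0.a=0 T2.a=1 T2.b=0
T0.a=0 T2.a=1 T2.b=2
T0.a=0 T2.a=2 T2.b=0
T0.a=0 T2.a=2 T2.b=2
T0.a=2 T2.a=0 T2.b=0
T0.a=2 T2.a=0 T2.b=2
T0.a=2 T2.a=1 T2.b=2
T0.a=2 T2.a=2 T2.b=2

outcome vector order: (T0.a,T2.a,T2.b)
|SC outcomes| = 10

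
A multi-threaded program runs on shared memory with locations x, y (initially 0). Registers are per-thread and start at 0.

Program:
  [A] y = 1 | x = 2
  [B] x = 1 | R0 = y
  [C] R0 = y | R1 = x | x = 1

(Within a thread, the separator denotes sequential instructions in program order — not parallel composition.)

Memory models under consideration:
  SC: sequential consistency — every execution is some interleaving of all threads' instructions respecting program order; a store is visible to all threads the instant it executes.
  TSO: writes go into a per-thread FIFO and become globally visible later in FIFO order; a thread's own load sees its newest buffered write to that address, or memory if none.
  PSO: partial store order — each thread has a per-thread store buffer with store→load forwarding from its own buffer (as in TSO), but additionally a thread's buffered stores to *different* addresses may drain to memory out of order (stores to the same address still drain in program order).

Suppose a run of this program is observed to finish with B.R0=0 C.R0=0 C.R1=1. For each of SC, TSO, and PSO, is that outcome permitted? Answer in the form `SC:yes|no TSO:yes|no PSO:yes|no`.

outcome vector order: (B.R0,C.R0,C.R1)
[SC] allowed = {<0 0 0>, <0 0 1>, <0 0 2>, <0 1 1>, <0 1 2>, <1 0 0>, <1 0 1>, <1 0 2>, <1 1 0>, <1 1 1>, <1 1 2>}
[TSO] allowed = {<0 0 0>, <0 0 1>, <0 0 2>, <0 1 0>, <0 1 1>, <0 1 2>, <1 0 0>, <1 0 1>, <1 0 2>, <1 1 0>, <1 1 1>, <1 1 2>}
[PSO] allowed = {<0 0 0>, <0 0 1>, <0 0 2>, <0 1 0>, <0 1 1>, <0 1 2>, <1 0 0>, <1 0 1>, <1 0 2>, <1 1 0>, <1 1 1>, <1 1 2>}
target <0 0 1> ∈ {SC,TSO,PSO}

SC:yes TSO:yes PSO:yes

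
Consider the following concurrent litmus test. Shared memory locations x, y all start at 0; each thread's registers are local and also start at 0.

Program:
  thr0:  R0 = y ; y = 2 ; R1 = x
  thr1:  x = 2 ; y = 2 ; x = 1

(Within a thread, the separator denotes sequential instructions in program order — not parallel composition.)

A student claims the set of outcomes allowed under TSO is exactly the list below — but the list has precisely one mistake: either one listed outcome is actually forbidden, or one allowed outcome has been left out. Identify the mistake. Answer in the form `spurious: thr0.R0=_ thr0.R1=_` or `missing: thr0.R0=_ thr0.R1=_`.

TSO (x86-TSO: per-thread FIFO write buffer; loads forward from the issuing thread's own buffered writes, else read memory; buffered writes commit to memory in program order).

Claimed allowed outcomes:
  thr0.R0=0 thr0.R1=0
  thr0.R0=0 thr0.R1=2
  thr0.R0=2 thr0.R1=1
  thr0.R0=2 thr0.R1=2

outcome vector order: (thr0.R0,thr0.R1)
TSO: 5 outcomes — {00, 01, 02, 21, 22}
TSO∖claimed = {01}

missing: thr0.R0=0 thr0.R1=1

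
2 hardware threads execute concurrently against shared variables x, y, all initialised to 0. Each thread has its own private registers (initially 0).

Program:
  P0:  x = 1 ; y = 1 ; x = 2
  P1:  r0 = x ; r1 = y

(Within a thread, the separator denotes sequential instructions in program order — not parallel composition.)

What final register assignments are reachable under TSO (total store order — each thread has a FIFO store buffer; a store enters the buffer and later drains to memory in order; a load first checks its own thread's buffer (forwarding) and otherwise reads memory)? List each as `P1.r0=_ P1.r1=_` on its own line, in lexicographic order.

P1.r0=0 P1.r1=0
P1.r0=0 P1.r1=1
P1.r0=1 P1.r1=0
P1.r0=1 P1.r1=1
P1.r0=2 P1.r1=1

outcome vector order: (P1.r0,P1.r1)
|TSO outcomes| = 5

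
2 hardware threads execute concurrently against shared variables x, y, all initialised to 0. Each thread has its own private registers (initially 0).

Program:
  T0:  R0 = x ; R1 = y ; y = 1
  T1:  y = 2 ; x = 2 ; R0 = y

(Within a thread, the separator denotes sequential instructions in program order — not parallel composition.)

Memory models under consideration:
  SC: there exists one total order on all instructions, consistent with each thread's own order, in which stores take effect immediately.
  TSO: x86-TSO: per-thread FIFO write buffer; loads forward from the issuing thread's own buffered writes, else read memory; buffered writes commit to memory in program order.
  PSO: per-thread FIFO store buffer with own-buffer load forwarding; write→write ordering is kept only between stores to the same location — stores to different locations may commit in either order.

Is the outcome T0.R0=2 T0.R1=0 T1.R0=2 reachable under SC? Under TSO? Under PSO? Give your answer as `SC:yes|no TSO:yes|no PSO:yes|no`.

SC:no TSO:no PSO:yes

outcome vector order: (T0.R0,T0.R1,T1.R0)
[SC] allowed = {(0,0,1); (0,0,2); (0,2,1); (0,2,2); (2,2,1); (2,2,2)}
[TSO] allowed = {(0,0,1); (0,0,2); (0,2,1); (0,2,2); (2,2,1); (2,2,2)}
[PSO] allowed = {(0,0,1); (0,0,2); (0,2,1); (0,2,2); (2,0,1); (2,0,2); (2,2,1); (2,2,2)}
target (2,0,2) ∈ {PSO}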